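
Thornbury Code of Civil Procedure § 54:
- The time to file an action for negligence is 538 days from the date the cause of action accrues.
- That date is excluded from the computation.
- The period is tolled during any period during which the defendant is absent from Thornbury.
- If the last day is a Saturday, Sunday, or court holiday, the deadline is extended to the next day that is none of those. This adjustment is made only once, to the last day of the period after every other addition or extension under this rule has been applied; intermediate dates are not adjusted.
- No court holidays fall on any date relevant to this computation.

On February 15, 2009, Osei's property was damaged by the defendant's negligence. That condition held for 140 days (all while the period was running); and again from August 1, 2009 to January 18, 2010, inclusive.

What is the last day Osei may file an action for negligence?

538 days after February 15, 2009 is August 7, 2010.
Tolling adds 140 days: August 7, 2010 + 140 days = December 25, 2010.
From August 1, 2009 through January 18, 2010 inclusive is 171 days; tolling adds 171 days: December 25, 2010 + 171 days = June 14, 2011.
June 14, 2011 is a Tuesday and not a court holiday, so no extension applies.

June 14, 2011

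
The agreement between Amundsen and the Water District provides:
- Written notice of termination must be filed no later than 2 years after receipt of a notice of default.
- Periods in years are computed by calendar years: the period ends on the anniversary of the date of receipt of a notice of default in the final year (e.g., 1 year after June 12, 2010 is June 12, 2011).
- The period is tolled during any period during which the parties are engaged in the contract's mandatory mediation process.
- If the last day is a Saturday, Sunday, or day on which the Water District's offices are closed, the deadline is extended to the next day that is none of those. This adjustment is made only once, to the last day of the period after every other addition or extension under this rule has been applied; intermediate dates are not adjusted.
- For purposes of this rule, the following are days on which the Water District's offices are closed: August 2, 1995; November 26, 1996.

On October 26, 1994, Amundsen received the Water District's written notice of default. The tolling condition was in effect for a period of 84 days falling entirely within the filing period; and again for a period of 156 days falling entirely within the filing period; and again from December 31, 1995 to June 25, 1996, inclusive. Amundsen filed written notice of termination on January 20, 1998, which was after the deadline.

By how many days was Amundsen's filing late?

33 days

2 years after October 26, 1994 is October 26, 1996.
Tolling adds 84 days: October 26, 1996 + 84 days = January 18, 1997.
Tolling adds 156 days: January 18, 1997 + 156 days = June 23, 1997.
From December 31, 1995 through June 25, 1996 inclusive is 178 days; tolling adds 178 days: June 23, 1997 + 178 days = December 18, 1997.
December 18, 1997 is a Thursday and not a day on which the Water District's offices are closed, so no extension applies.
The deadline is December 18, 1997; from December 18, 1997 to January 20, 1998 is 33 days.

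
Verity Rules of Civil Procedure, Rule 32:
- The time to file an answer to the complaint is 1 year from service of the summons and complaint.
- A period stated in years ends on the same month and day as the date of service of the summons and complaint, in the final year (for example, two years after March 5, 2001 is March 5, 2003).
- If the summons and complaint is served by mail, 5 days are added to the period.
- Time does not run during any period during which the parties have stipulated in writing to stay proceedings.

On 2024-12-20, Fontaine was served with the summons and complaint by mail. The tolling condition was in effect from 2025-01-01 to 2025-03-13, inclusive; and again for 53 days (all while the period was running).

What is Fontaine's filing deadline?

April 29, 2026

1 year after 2024-12-20 is December 20, 2025.
Service was by mail, adding 5 days: December 20, 2025 + 5 days = December 25, 2025.
From January 1, 2025 through March 13, 2025 inclusive is 72 days; tolling adds 72 days: December 25, 2025 + 72 days = March 7, 2026.
Tolling adds 53 days: March 7, 2026 + 53 days = April 29, 2026.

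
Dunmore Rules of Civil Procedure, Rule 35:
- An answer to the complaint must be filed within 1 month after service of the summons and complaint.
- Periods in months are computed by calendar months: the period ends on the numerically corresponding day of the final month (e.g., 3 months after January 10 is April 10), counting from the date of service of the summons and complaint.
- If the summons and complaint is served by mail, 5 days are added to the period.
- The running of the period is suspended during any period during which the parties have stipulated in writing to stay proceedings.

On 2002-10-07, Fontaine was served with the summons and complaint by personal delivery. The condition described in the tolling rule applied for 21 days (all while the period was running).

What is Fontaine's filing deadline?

1 month after 2002-10-07 is November 7, 2002.
Service was not by mail, so no mail extension applies.
Tolling adds 21 days: November 7, 2002 + 21 days = November 28, 2002.

November 28, 2002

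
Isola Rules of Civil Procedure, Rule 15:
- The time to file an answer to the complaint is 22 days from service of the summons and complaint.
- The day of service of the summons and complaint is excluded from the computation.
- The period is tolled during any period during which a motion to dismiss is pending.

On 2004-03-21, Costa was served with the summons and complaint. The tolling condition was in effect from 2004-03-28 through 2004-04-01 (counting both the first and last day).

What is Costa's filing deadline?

22 days after 2004-03-21 is April 12, 2004.
From March 28, 2004 through April 1, 2004 inclusive is 5 days; tolling adds 5 days: April 12, 2004 + 5 days = April 17, 2004.

April 17, 2004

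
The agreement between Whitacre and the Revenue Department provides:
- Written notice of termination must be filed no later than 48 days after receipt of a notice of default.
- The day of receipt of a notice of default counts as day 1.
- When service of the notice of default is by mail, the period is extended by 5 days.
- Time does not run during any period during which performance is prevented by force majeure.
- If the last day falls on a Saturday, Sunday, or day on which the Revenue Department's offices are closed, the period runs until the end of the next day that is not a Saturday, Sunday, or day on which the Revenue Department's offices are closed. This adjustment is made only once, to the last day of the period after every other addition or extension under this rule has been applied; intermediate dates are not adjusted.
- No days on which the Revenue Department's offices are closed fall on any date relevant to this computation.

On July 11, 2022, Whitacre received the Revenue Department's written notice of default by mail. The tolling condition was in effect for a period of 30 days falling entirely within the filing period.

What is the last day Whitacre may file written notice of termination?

October 3, 2022

Counting July 11, 2022 as day 1, day 48 is August 27, 2022.
Service was by mail, adding 5 days: August 27, 2022 + 5 days = September 1, 2022.
Tolling adds 30 days: September 1, 2022 + 30 days = October 1, 2022.
October 1, 2022 is Saturday; October 2, 2022 is Sunday. The next qualifying day is October 3, 2022.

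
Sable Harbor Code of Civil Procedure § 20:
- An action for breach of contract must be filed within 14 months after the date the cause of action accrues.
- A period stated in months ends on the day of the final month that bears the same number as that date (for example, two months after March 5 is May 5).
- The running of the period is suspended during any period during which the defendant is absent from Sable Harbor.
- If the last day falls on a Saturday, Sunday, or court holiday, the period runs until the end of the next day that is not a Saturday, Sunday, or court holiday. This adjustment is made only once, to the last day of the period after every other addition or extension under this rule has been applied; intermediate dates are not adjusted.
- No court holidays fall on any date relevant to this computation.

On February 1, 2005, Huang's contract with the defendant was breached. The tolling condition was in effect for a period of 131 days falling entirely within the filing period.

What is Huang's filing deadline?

14 months after February 1, 2005 is April 1, 2006.
Tolling adds 131 days: April 1, 2006 + 131 days = August 10, 2006.
August 10, 2006 is a Thursday and not a court holiday, so no extension applies.

August 10, 2006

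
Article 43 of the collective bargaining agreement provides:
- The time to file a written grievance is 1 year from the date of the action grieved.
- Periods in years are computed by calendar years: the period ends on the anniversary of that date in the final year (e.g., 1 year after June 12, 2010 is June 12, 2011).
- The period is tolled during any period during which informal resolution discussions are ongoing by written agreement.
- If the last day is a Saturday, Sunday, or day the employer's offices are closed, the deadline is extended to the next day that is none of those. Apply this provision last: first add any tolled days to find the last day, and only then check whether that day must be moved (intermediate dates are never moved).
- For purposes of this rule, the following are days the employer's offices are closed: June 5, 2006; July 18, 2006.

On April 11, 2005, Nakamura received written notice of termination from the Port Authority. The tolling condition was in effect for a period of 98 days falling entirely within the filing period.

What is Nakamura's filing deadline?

July 19, 2006

1 year after April 11, 2005 is April 11, 2006.
Tolling adds 98 days: April 11, 2006 + 98 days = July 18, 2006.
July 18, 2006 is a listed holiday. The next qualifying day is July 19, 2006.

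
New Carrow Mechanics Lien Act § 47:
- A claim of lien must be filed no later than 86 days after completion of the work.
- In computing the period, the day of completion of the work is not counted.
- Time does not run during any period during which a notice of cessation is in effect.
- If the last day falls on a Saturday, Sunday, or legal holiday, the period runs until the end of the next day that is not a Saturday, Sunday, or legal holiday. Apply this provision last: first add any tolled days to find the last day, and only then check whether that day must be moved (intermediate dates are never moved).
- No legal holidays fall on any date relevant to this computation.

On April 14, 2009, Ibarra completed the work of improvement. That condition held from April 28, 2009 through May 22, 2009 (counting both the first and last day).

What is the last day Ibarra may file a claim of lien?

August 3, 2009

86 days after April 14, 2009 is July 9, 2009.
From April 28, 2009 through May 22, 2009 inclusive is 25 days; tolling adds 25 days: July 9, 2009 + 25 days = August 3, 2009.
August 3, 2009 is a Monday and not a legal holiday, so no extension applies.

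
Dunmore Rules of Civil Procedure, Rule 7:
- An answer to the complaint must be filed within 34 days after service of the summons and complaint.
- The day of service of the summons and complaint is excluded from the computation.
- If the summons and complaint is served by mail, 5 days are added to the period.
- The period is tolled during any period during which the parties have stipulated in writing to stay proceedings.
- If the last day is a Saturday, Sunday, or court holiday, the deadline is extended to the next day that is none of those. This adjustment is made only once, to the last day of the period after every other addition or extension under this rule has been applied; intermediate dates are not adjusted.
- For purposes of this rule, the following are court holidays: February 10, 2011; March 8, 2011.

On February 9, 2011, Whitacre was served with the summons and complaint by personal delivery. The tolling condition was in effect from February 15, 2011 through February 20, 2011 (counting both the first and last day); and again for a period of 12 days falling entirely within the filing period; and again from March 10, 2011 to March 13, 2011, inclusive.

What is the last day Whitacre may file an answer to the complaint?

34 days after February 9, 2011 is March 15, 2011.
Service was not by mail, so no mail extension applies.
From February 15, 2011 through February 20, 2011 inclusive is 6 days; tolling adds 6 days: March 15, 2011 + 6 days = March 21, 2011.
Tolling adds 12 days: March 21, 2011 + 12 days = April 2, 2011.
From March 10, 2011 through March 13, 2011 inclusive is 4 days; tolling adds 4 days: April 2, 2011 + 4 days = April 6, 2011.
April 6, 2011 is a Wednesday and not a court holiday, so no extension applies.

April 6, 2011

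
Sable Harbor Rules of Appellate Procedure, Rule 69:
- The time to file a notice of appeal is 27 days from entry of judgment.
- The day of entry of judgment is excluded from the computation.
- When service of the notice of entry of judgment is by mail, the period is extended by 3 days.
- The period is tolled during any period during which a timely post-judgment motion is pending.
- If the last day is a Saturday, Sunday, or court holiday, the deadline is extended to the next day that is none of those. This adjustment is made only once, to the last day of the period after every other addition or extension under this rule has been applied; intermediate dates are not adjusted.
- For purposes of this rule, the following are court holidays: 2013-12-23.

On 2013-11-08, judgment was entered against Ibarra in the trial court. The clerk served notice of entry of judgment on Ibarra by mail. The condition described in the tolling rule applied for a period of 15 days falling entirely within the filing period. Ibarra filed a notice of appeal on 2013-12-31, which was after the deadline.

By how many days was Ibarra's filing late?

7 days

27 days after 2013-11-08 is December 5, 2013.
Service was by mail, adding 3 days: December 5, 2013 + 3 days = December 8, 2013.
Tolling adds 15 days: December 8, 2013 + 15 days = December 23, 2013.
December 23, 2013 is a listed holiday. The next qualifying day is December 24, 2013.
The deadline is December 24, 2013; from December 24, 2013 to December 31, 2013 is 7 days.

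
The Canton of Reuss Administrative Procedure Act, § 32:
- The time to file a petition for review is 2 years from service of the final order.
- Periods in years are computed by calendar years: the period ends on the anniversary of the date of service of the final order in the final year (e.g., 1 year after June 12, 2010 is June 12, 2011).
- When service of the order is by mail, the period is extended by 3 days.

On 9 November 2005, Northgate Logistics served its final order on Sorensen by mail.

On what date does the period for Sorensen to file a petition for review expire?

2 years after 9 November 2005 is November 9, 2007.
Service was by mail, adding 3 days: November 9, 2007 + 3 days = November 12, 2007.

November 12, 2007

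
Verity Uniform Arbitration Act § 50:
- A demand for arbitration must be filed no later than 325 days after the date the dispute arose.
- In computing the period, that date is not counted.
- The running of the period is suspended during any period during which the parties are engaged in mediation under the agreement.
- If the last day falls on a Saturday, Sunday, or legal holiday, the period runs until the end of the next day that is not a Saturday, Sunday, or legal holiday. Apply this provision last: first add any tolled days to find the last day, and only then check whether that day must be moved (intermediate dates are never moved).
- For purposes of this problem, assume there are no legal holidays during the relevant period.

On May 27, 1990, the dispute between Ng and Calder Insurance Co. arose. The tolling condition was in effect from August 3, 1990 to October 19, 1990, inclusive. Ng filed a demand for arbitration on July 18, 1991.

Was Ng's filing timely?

325 days after May 27, 1990 is April 17, 1991.
From August 3, 1990 through October 19, 1990 inclusive is 78 days; tolling adds 78 days: April 17, 1991 + 78 days = July 4, 1991.
July 4, 1991 is a Thursday and not a legal holiday, so no extension applies.
The deadline is July 4, 1991; the filing on July 18, 1991 is after that date.

No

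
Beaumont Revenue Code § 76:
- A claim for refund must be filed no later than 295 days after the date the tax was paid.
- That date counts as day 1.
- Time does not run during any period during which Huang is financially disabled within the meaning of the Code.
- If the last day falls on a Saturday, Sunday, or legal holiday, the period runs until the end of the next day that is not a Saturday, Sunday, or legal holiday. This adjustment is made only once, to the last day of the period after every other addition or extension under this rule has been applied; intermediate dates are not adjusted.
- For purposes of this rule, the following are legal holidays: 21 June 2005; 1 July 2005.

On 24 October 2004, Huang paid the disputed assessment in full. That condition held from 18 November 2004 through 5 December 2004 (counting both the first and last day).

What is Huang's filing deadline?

Counting 24 October 2004 as day 1, day 295 is August 14, 2005.
From November 18, 2004 through December 5, 2004 inclusive is 18 days; tolling adds 18 days: August 14, 2005 + 18 days = September 1, 2005.
September 1, 2005 is a Thursday and not a legal holiday, so no extension applies.

September 1, 2005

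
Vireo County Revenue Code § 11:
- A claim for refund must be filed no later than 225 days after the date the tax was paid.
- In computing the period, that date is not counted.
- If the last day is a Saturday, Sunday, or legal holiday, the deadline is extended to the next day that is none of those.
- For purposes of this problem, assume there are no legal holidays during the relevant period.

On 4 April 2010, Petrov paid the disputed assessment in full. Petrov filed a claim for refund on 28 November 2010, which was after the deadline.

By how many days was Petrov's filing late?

13 days

225 days after 4 April 2010 is November 15, 2010.
November 15, 2010 is a Monday and not a legal holiday, so no extension applies.
The deadline is November 15, 2010; from November 15, 2010 to November 28, 2010 is 13 days.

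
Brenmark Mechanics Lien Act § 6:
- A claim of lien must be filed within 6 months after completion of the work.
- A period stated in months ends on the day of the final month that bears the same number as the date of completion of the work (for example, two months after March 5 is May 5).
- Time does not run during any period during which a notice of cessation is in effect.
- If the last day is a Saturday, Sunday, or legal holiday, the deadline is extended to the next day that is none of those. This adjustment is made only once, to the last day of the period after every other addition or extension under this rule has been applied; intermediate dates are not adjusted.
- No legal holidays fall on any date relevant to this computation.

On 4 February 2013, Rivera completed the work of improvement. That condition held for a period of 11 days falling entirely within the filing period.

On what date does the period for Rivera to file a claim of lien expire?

August 15, 2013

6 months after 4 February 2013 is August 4, 2013.
Tolling adds 11 days: August 4, 2013 + 11 days = August 15, 2013.
August 15, 2013 is a Thursday and not a legal holiday, so no extension applies.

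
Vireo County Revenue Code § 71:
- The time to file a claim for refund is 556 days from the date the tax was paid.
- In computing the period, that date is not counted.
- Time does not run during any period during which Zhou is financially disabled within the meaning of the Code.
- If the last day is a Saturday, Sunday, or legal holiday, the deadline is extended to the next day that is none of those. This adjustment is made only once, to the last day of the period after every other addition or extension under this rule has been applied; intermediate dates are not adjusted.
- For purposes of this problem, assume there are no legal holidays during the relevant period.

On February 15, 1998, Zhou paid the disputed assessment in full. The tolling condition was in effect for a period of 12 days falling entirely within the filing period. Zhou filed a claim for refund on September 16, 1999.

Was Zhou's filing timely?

No

556 days after February 15, 1998 is August 25, 1999.
Tolling adds 12 days: August 25, 1999 + 12 days = September 6, 1999.
September 6, 1999 is a Monday and not a legal holiday, so no extension applies.
The deadline is September 6, 1999; the filing on September 16, 1999 is after that date.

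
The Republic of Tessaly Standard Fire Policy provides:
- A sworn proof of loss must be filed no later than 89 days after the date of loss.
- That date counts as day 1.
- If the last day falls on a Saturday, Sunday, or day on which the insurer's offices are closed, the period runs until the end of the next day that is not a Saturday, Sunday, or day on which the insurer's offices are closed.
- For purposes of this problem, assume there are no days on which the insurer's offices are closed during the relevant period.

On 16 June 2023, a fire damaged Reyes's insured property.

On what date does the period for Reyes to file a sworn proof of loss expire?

Counting 16 June 2023 as day 1, day 89 is September 12, 2023.
September 12, 2023 is a Tuesday and not a day on which the insurer's offices are closed, so no extension applies.

September 12, 2023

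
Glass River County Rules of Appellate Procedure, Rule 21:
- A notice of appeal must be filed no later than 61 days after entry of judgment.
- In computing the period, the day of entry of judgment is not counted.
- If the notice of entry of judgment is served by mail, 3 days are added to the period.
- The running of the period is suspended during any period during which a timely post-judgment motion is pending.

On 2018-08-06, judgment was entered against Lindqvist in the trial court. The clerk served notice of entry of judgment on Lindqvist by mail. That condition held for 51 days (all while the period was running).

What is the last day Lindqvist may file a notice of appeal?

November 29, 2018

61 days after 2018-08-06 is October 6, 2018.
Service was by mail, adding 3 days: October 6, 2018 + 3 days = October 9, 2018.
Tolling adds 51 days: October 9, 2018 + 51 days = November 29, 2018.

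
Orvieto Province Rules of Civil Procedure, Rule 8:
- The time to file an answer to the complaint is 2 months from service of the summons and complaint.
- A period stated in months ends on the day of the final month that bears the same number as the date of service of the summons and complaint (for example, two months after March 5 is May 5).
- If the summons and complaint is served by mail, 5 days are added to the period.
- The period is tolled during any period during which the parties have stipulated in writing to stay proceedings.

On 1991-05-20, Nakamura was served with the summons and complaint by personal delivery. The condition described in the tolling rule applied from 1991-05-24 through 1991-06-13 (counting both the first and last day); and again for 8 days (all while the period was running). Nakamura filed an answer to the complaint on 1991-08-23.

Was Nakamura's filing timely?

2 months after 1991-05-20 is July 20, 1991.
Service was not by mail, so no mail extension applies.
From May 24, 1991 through June 13, 1991 inclusive is 21 days; tolling adds 21 days: July 20, 1991 + 21 days = August 10, 1991.
Tolling adds 8 days: August 10, 1991 + 8 days = August 18, 1991.
The deadline is August 18, 1991; the filing on August 23, 1991 is after that date.

No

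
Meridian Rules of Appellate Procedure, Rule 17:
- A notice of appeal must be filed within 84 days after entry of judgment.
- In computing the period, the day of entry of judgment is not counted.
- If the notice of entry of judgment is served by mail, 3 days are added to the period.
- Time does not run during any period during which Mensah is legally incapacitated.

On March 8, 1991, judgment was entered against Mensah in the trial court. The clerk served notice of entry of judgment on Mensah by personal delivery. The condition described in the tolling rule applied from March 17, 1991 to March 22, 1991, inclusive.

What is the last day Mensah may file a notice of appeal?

84 days after March 8, 1991 is May 31, 1991.
Service was not by mail, so no mail extension applies.
From March 17, 1991 through March 22, 1991 inclusive is 6 days; tolling adds 6 days: May 31, 1991 + 6 days = June 6, 1991.

June 6, 1991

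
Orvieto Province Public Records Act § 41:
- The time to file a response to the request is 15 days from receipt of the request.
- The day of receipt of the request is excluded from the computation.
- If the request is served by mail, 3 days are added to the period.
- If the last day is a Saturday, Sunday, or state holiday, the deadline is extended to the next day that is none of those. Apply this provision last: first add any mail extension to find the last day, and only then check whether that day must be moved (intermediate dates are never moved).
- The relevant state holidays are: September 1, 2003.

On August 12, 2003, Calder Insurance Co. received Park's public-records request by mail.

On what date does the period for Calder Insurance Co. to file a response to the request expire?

15 days after August 12, 2003 is August 27, 2003.
Service was by mail, adding 3 days: August 27, 2003 + 3 days = August 30, 2003.
August 30, 2003 is Saturday; August 31, 2003 is Sunday; September 1, 2003 is a listed holiday. The next qualifying day is September 2, 2003.

September 2, 2003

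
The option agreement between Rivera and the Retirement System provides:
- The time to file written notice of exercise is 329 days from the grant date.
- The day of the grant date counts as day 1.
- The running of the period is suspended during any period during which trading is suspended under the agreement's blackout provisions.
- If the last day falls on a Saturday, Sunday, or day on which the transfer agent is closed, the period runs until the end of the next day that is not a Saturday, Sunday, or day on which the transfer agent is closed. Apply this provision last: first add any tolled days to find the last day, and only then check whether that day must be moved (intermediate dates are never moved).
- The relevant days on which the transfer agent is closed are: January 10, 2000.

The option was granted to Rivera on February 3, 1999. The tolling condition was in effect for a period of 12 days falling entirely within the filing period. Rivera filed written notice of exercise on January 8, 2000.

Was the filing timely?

Yes

Counting February 3, 1999 as day 1, day 329 is December 28, 1999.
Tolling adds 12 days: December 28, 1999 + 12 days = January 9, 2000.
January 9, 2000 is Sunday; January 10, 2000 is a listed holiday. The next qualifying day is January 11, 2000.
The deadline is January 11, 2000; the filing on January 8, 2000 is on or before that date.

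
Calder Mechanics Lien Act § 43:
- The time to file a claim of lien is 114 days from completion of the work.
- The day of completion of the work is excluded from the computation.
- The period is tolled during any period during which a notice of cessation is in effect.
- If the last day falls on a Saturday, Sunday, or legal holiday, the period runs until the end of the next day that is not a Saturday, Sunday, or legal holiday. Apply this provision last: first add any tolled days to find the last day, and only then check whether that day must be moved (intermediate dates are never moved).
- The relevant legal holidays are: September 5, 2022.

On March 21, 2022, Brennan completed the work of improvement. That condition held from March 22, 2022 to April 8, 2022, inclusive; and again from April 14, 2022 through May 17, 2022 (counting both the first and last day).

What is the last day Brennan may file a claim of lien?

September 6, 2022

114 days after March 21, 2022 is July 13, 2022.
From March 22, 2022 through April 8, 2022 inclusive is 18 days; tolling adds 18 days: July 13, 2022 + 18 days = July 31, 2022.
From April 14, 2022 through May 17, 2022 inclusive is 34 days; tolling adds 34 days: July 31, 2022 + 34 days = September 3, 2022.
September 3, 2022 is Saturday; September 4, 2022 is Sunday; September 5, 2022 is a listed holiday. The next qualifying day is September 6, 2022.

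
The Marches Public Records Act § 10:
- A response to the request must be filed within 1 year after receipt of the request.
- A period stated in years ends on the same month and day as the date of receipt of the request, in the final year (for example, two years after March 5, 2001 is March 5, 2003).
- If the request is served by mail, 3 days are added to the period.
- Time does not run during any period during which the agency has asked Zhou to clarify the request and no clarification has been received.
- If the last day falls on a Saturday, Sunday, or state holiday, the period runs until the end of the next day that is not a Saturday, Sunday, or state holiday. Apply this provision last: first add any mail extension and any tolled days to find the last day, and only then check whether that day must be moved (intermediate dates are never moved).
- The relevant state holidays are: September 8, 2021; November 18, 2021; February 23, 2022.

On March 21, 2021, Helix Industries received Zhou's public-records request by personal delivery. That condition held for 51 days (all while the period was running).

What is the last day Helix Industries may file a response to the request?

May 11, 2022

1 year after March 21, 2021 is March 21, 2022.
Service was not by mail, so no mail extension applies.
Tolling adds 51 days: March 21, 2022 + 51 days = May 11, 2022.
May 11, 2022 is a Wednesday and not a state holiday, so no extension applies.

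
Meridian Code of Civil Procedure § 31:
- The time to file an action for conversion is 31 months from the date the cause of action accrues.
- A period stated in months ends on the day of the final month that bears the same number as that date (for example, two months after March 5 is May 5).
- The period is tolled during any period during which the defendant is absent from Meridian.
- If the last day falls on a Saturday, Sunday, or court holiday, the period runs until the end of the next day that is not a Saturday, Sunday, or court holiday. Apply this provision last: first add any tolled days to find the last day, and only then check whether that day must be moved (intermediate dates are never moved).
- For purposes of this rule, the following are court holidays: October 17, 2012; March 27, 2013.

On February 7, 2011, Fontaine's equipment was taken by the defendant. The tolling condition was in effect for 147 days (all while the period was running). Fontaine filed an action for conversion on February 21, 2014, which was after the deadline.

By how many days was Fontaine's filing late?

31 months after February 7, 2011 is September 7, 2013.
Tolling adds 147 days: September 7, 2013 + 147 days = February 1, 2014.
February 1, 2014 is Saturday; February 2, 2014 is Sunday. The next qualifying day is February 3, 2014.
The deadline is February 3, 2014; from February 3, 2014 to February 21, 2014 is 18 days.

18 days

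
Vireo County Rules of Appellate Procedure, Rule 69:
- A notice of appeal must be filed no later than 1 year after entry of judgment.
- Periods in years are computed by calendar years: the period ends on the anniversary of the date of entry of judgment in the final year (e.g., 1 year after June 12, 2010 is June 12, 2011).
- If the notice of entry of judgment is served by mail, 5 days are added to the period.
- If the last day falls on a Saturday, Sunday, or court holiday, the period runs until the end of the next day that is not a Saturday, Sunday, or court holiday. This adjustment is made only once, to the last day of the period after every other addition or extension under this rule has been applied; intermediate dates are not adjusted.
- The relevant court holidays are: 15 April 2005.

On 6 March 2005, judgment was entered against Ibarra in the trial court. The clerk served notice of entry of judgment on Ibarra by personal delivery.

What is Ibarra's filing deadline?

March 6, 2006

1 year after 6 March 2005 is March 6, 2006.
Service was not by mail, so no mail extension applies.
March 6, 2006 is a Monday and not a court holiday, so no extension applies.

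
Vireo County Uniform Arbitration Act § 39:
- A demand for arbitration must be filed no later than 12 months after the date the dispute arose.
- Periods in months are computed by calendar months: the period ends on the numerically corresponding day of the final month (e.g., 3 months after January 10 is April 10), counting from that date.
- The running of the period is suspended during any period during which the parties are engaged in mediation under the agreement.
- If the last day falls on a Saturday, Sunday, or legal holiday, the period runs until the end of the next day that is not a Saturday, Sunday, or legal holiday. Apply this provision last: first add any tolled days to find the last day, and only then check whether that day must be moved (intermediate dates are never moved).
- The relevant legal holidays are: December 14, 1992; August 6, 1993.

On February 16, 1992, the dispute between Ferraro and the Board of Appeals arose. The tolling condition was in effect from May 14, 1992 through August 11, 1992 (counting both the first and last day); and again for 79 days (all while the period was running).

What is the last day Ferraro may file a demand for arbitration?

August 4, 1993

12 months after February 16, 1992 is February 16, 1993.
From May 14, 1992 through August 11, 1992 inclusive is 90 days; tolling adds 90 days: February 16, 1993 + 90 days = May 17, 1993.
Tolling adds 79 days: May 17, 1993 + 79 days = August 4, 1993.
August 4, 1993 is a Wednesday and not a legal holiday, so no extension applies.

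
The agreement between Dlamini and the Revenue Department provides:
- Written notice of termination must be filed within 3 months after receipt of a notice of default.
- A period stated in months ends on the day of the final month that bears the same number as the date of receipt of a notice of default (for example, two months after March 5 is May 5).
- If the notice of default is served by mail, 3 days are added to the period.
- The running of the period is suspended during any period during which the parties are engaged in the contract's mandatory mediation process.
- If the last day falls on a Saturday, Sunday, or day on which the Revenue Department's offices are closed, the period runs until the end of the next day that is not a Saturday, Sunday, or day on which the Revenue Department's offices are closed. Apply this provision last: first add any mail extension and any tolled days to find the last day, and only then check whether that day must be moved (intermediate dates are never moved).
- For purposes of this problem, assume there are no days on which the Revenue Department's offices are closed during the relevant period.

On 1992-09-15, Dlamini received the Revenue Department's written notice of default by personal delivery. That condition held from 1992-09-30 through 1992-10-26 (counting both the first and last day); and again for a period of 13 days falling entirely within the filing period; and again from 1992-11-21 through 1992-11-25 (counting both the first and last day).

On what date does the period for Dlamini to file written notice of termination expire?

January 29, 1993

3 months after 1992-09-15 is December 15, 1992.
Service was not by mail, so no mail extension applies.
From September 30, 1992 through October 26, 1992 inclusive is 27 days; tolling adds 27 days: December 15, 1992 + 27 days = January 11, 1993.
Tolling adds 13 days: January 11, 1993 + 13 days = January 24, 1993.
From November 21, 1992 through November 25, 1992 inclusive is 5 days; tolling adds 5 days: January 24, 1993 + 5 days = January 29, 1993.
January 29, 1993 is a Friday and not a day on which the Revenue Department's offices are closed, so no extension applies.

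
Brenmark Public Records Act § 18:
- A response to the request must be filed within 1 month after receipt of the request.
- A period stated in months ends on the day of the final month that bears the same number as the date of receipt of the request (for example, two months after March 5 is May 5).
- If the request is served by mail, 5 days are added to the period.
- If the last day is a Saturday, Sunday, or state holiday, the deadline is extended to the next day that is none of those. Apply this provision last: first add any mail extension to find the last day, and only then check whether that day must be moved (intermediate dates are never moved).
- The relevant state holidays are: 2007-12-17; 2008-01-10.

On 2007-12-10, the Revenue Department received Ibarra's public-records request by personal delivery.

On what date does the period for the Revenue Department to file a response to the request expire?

1 month after 2007-12-10 is January 10, 2008.
Service was not by mail, so no mail extension applies.
January 10, 2008 is a listed holiday. The next qualifying day is January 11, 2008.

January 11, 2008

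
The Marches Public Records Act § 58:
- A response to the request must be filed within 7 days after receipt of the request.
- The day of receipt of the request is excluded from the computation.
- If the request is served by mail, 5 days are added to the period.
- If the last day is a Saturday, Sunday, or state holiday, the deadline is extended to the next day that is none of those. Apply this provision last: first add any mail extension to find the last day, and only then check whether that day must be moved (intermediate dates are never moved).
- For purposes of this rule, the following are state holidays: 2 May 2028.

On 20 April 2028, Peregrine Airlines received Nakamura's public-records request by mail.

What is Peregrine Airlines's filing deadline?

May 3, 2028

7 days after 20 April 2028 is April 27, 2028.
Service was by mail, adding 5 days: April 27, 2028 + 5 days = May 2, 2028.
May 2, 2028 is a listed holiday. The next qualifying day is May 3, 2028.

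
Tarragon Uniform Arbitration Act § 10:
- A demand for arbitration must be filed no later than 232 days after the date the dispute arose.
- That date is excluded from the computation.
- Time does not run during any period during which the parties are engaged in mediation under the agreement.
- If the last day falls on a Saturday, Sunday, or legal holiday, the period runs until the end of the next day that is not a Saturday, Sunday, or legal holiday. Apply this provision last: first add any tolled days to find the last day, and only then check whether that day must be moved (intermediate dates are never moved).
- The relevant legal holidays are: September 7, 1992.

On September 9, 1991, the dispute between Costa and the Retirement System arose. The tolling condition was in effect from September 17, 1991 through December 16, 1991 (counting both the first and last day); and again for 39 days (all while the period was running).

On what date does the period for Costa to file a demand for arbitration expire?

232 days after September 9, 1991 is April 28, 1992.
From September 17, 1991 through December 16, 1991 inclusive is 91 days; tolling adds 91 days: April 28, 1992 + 91 days = July 28, 1992.
Tolling adds 39 days: July 28, 1992 + 39 days = September 5, 1992.
September 5, 1992 is Saturday; September 6, 1992 is Sunday; September 7, 1992 is a listed holiday. The next qualifying day is September 8, 1992.

September 8, 1992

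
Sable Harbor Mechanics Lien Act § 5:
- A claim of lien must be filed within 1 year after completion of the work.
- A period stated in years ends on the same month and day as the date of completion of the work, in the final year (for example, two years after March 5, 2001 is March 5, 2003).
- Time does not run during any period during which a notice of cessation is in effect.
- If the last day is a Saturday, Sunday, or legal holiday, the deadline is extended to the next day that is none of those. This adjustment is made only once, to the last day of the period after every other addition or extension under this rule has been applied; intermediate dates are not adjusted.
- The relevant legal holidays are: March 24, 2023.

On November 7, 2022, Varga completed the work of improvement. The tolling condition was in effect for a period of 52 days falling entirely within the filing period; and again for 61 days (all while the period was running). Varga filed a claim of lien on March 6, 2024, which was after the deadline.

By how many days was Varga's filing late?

1 year after November 7, 2022 is November 7, 2023.
Tolling adds 52 days: November 7, 2023 + 52 days = December 29, 2023.
Tolling adds 61 days: December 29, 2023 + 61 days = February 28, 2024.
February 28, 2024 is a Wednesday and not a legal holiday, so no extension applies.
The deadline is February 28, 2024; from February 28, 2024 to March 6, 2024 is 7 days.

7 days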